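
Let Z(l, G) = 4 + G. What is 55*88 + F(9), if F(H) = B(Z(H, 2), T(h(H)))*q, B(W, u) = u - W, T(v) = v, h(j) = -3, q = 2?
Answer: 4822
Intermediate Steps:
F(H) = -18 (F(H) = (-3 - (4 + 2))*2 = (-3 - 1*6)*2 = (-3 - 6)*2 = -9*2 = -18)
55*88 + F(9) = 55*88 - 18 = 4840 - 18 = 4822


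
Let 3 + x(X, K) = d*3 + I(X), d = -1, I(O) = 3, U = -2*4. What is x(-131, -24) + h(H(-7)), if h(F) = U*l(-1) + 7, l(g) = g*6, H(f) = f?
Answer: 52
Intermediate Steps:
U = -8
l(g) = 6*g
x(X, K) = -3 (x(X, K) = -3 + (-1*3 + 3) = -3 + (-3 + 3) = -3 + 0 = -3)
h(F) = 55 (h(F) = -48*(-1) + 7 = -8*(-6) + 7 = 48 + 7 = 55)
x(-131, -24) + h(H(-7)) = -3 + 55 = 52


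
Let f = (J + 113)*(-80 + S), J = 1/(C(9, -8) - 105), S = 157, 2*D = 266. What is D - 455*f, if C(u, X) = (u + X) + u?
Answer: -75210611/19 ≈ -3.9585e+6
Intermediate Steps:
C(u, X) = X + 2*u (C(u, X) = (X + u) + u = X + 2*u)
D = 133 (D = (½)*266 = 133)
J = -1/95 (J = 1/((-8 + 2*9) - 105) = 1/((-8 + 18) - 105) = 1/(10 - 105) = 1/(-95) = -1/95 ≈ -0.010526)
f = 826518/95 (f = (-1/95 + 113)*(-80 + 157) = (10734/95)*77 = 826518/95 ≈ 8700.2)
D - 455*f = 133 - 455*826518/95 = 133 - 75213138/19 = -75210611/19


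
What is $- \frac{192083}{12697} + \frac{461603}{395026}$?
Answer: $- \frac{70016805867}{5015645122} \approx -13.96$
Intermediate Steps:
$- \frac{192083}{12697} + \frac{461603}{395026} = - \frac{70016805867}{5015645122}$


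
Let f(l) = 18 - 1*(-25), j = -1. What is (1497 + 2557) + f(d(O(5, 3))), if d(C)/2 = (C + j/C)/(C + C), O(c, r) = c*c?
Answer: 4097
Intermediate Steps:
O(c, r) = c²
d(C) = (C - 1/C)/C (d(C) = 2*((C - 1/C)/(C + C)) = 2*((C - 1/C)/((2*C))) = 2*((C - 1/C)*(1/(2*C))) = 2*((C - 1/C)/(2*C)) = (C - 1/C)/C)
f(l) = 43 (f(l) = 18 + 25 = 43)
(1497 + 2557) + f(d(O(5, 3))) = (1497 + 2557) + 43 = 4054 + 43 = 4097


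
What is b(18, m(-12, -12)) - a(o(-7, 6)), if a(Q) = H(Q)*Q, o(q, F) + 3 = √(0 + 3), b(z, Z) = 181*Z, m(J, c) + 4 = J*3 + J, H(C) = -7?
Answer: -9433 + 7*√3 ≈ -9420.9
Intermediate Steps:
m(J, c) = -4 + 4*J (m(J, c) = -4 + (J*3 + J) = -4 + (3*J + J) = -4 + 4*J)
o(q, F) = -3 + √3 (o(q, F) = -3 + √(0 + 3) = -3 + √3)
a(Q) = -7*Q
b(18, m(-12, -12)) - a(o(-7, 6)) = 181*(-4 + 4*(-12)) - (-7)*(-3 + √3) = 181*(-4 - 48) - (21 - 7*√3) = 181*(-52) + (-21 + 7*√3) = -9412 + (-21 + 7*√3) = -9433 + 7*√3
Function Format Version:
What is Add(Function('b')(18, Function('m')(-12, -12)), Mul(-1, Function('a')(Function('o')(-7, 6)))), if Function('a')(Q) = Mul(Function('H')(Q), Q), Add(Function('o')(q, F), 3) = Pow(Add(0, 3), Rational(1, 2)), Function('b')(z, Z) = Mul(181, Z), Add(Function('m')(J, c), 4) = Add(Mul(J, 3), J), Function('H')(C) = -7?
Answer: Add(-9433, Mul(7, Pow(3, Rational(1, 2)))) ≈ -9420.9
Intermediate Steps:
Function('m')(J, c) = Add(-4, Mul(4, J)) (Function('m')(J, c) = Add(-4, Add(Mul(J, 3), J)) = Add(-4, Add(Mul(3, J), J)) = Add(-4, Mul(4, J)))
Function('o')(q, F) = Add(-3, Pow(3, Rational(1, 2))) (Function('o')(q, F) = Add(-3, Pow(Add(0, 3), Rational(1, 2))) = Add(-3, Pow(3, Rational(1, 2))))
Function('a')(Q) = Mul(-7, Q)
Add(Function('b')(18, Function('m')(-12, -12)), Mul(-1, Function('a')(Function('o')(-7, 6)))) = Add(Mul(181, Add(-4, Mul(4, -12))), Mul(-1, Mul(-7, Add(-3, Pow(3, Rational(1, 2)))))) = Add(Mul(181, Add(-4, -48)), Mul(-1, Add(21, Mul(-7, Pow(3, Rational(1, 2)))))) = Add(Mul(181, -52), Add(-21, Mul(7, Pow(3, Rational(1, 2))))) = Add(-9412, Add(-21, Mul(7, Pow(3, Rational(1, 2))))) = Add(-9433, Mul(7, Pow(3, Rational(1, 2))))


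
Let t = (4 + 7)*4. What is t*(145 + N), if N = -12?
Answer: 5852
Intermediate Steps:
t = 44 (t = 11*4 = 44)
t*(145 + N) = 44*(145 - 12) = 44*133 = 5852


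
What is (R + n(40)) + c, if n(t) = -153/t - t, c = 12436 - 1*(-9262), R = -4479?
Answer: 687007/40 ≈ 17175.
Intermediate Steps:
c = 21698 (c = 12436 + 9262 = 21698)
n(t) = -t - 153/t
(R + n(40)) + c = (-4479 + (-1*40 - 153/40)) + 21698 = (-4479 + (-40 - 153*1/40)) + 21698 = (-4479 + (-40 - 153/40)) + 21698 = (-4479 - 1753/40) + 21698 = -180913/40 + 21698 = 687007/40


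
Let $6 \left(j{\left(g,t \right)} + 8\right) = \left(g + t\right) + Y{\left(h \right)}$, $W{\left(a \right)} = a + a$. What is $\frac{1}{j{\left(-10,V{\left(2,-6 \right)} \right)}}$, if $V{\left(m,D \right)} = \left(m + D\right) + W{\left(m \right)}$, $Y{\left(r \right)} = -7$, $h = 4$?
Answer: $- \frac{6}{65} \approx -0.092308$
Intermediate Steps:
$W{\left(a \right)} = 2 a$
$V{\left(m,D \right)} = D + 3 m$ ($V{\left(m,D \right)} = \left(m + D\right) + 2 m = \left(D + m\right) + 2 m = D + 3 m$)
$j{\left(g,t \right)} = - \frac{55}{6} + \frac{g}{6} + \frac{t}{6}$ ($j{\left(g,t \right)} = -8 + \frac{\left(g + t\right) - 7}{6} = -8 + \frac{-7 + g + t}{6} = -8 + \left(- \frac{7}{6} + \frac{g}{6} + \frac{t}{6}\right) = - \frac{55}{6} + \frac{g}{6} + \frac{t}{6}$)
$\frac{1}{j{\left(-10,V{\left(2,-6 \right)} \right)}} = \frac{1}{- \frac{55}{6} + \frac{1}{6} \left(-10\right) + \frac{-6 + 3 \cdot 2}{6}} = \frac{1}{- \frac{55}{6} - \frac{5}{3} + \frac{-6 + 6}{6}} = \frac{1}{- \frac{55}{6} - \frac{5}{3} + \frac{1}{6} \cdot 0} = \frac{1}{- \frac{55}{6} - \frac{5}{3} + 0} = \frac{1}{- \frac{65}{6}} = - \frac{6}{65}$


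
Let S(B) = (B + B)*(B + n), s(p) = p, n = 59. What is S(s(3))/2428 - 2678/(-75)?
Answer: 1632521/45525 ≈ 35.860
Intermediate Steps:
S(B) = 2*B*(59 + B) (S(B) = (B + B)*(B + 59) = (2*B)*(59 + B) = 2*B*(59 + B))
S(s(3))/2428 - 2678/(-75) = (2*3*(59 + 3))/2428 - 2678/(-75) = (2*3*62)*(1/2428) - 2678*(-1/75) = 372*(1/2428) + 2678/75 = 93/607 + 2678/75 = 1632521/45525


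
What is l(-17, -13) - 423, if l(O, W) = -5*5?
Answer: -448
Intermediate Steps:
l(O, W) = -25
l(-17, -13) - 423 = -25 - 423 = -448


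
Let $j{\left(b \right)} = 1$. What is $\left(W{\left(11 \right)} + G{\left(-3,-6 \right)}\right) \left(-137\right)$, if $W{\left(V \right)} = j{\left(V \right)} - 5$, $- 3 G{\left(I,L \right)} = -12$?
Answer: $0$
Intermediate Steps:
$G{\left(I,L \right)} = 4$ ($G{\left(I,L \right)} = \left(- \frac{1}{3}\right) \left(-12\right) = 4$)
$W{\left(V \right)} = -4$ ($W{\left(V \right)} = 1 - 5 = -4$)
$\left(W{\left(11 \right)} + G{\left(-3,-6 \right)}\right) \left(-137\right) = \left(-4 + 4\right) \left(-137\right) = 0 \left(-137\right) = 0$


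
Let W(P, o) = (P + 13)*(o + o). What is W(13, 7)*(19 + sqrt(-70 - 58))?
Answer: 6916 + 2912*I*sqrt(2) ≈ 6916.0 + 4118.2*I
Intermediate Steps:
W(P, o) = 2*o*(13 + P) (W(P, o) = (13 + P)*(2*o) = 2*o*(13 + P))
W(13, 7)*(19 + sqrt(-70 - 58)) = (2*7*(13 + 13))*(19 + sqrt(-70 - 58)) = (2*7*26)*(19 + sqrt(-128)) = 364*(19 + 8*I*sqrt(2)) = 6916 + 2912*I*sqrt(2)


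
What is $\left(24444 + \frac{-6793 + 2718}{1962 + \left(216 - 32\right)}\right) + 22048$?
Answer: $\frac{99767757}{2146} \approx 46490.0$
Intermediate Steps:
$\left(24444 + \frac{-6793 + 2718}{1962 + \left(216 - 32\right)}\right) + 22048 = \left(24444 - \frac{4075}{1962 + \left(216 - 32\right)}\right) + 22048 = \left(24444 - \frac{4075}{1962 + 184}\right) + 22048 = \left(24444 - \frac{4075}{2146}\right) + 22048 = \frac{52452749}{2146} + 22048 = \frac{99767757}{2146}$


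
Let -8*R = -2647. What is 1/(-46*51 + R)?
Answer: -8/16121 ≈ -0.00049625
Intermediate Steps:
R = 2647/8 (R = -⅛*(-2647) = 2647/8 ≈ 330.88)
1/(-46*51 + R) = 1/(-46*51 + 2647/8) = 1/(-2346 + 2647/8) = 1/(-16121/8) = -8/16121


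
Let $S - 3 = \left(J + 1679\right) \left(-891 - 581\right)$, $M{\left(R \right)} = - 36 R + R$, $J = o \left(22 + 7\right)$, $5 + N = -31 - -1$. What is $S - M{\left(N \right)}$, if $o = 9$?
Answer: $-2856902$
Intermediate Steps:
$N = -35$ ($N = -5 - 30 = -35$)
$J = 261$ ($J = 9 \left(22 + 7\right) = 9 \cdot 29 = 261$)
$M{\left(R \right)} = - 35 R$
$S = -2855677$ ($S = 3 + \left(261 + 1679\right) \left(-891 - 581\right) = 3 + 1940 \left(-1472\right) = 3 - 2855680 = -2855677$)
$S - M{\left(N \right)} = -2855677 - \left(-35\right) \left(-35\right) = -2855677 - 1225 = -2856902$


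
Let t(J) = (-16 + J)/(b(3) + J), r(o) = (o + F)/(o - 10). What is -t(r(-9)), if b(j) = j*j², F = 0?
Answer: 295/522 ≈ 0.56513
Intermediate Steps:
r(o) = o/(-10 + o) (r(o) = (o + 0)/(o - 10) = o/(-10 + o))
b(j) = j³
t(J) = (-16 + J)/(27 + J) (t(J) = (-16 + J)/(3³ + J) = (-16 + J)/(27 + J))
-t(r(-9)) = -(-16 - 9/(-10 - 9))/(27 - 9/(-10 - 9)) = -(-16 - 9/(-19))/(27 - 9/(-19)) = -(-16 - 9*(-1/19))/(27 - 9*(-1/19)) = -(-16 + 9/19)/(27 + 9/19) = -(-295)/(522/19*19) = -19*(-295)/(522*19) = -1*(-295/522) = 295/522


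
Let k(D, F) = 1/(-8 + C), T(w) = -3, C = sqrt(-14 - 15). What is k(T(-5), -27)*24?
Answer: -64/31 - 8*I*sqrt(29)/31 ≈ -2.0645 - 1.3897*I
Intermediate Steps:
C = I*sqrt(29) (C = sqrt(-29) = I*sqrt(29) ≈ 5.3852*I)
k(D, F) = 1/(-8 + I*sqrt(29))
k(T(-5), -27)*24 = (-8/93 - I*sqrt(29)/93)*24 = -64/31 - 8*I*sqrt(29)/31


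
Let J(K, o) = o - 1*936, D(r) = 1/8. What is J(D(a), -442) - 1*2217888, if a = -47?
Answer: -2219266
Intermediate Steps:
D(r) = 1/8
J(K, o) = -936 + o (J(K, o) = o - 936 = -936 + o)
J(D(a), -442) - 1*2217888 = (-936 - 442) - 1*2217888 = -1378 - 2217888 = -2219266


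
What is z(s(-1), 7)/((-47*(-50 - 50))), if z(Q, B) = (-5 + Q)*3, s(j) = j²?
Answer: -3/1175 ≈ -0.0025532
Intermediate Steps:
z(Q, B) = -15 + 3*Q
z(s(-1), 7)/((-47*(-50 - 50))) = (-15 + 3*(-1)²)/((-47*(-50 - 50))) = (-15 + 3*1)/((-47*(-100))) = (-15 + 3)/4700 = -12*1/4700 = -3/1175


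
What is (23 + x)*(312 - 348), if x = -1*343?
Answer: 11520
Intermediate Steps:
x = -343
(23 + x)*(312 - 348) = (23 - 343)*(312 - 348) = -320*(-36) = 11520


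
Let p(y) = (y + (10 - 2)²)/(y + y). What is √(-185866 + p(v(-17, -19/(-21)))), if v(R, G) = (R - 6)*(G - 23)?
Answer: I*√330757953662/1334 ≈ 431.12*I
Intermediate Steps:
v(R, G) = (-23 + G)*(-6 + R) (v(R, G) = (-6 + R)*(-23 + G) = (-23 + G)*(-6 + R))
p(y) = (64 + y)/(2*y) (p(y) = (y + 8²)/((2*y)) = (y + 64)*(1/(2*y)) = (64 + y)*(1/(2*y)) = (64 + y)/(2*y))
√(-185866 + p(v(-17, -19/(-21)))) = √(-185866 + (64 + (138 - 23*(-17) - (-114)/(-21) - 19/(-21)*(-17)))/(2*(138 - 23*(-17) - (-114)/(-21) - 19/(-21)*(-17)))) = √(-185866 + (64 + (138 + 391 - (-114)*(-1)/21 - 19*(-1/21)*(-17)))/(2*(138 + 391 - (-114)*(-1)/21 - 19*(-1/21)*(-17)))) = √(-185866 + (64 + (138 + 391 - 6*19/21 + (19/21)*(-17)))/(2*(138 + 391 - 6*19/21 + (19/21)*(-17)))) = √(-185866 + (64 + (138 + 391 - 38/7 - 323/21))/(2*(138 + 391 - 38/7 - 323/21))) = √(-185866 + (64 + 10672/21)/(2*(10672/21))) = √(-185866 + (½)*(21/10672)*(12016/21)) = √(-185866 + 751/1334) = √(-247944493/1334) = I*√330757953662/1334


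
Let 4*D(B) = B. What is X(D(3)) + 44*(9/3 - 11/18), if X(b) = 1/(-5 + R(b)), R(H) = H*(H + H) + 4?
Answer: 1018/9 ≈ 113.11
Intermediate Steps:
D(B) = B/4
R(H) = 4 + 2*H**2 (R(H) = H*(2*H) + 4 = 2*H**2 + 4 = 4 + 2*H**2)
X(b) = 1/(-1 + 2*b**2) (X(b) = 1/(-5 + (4 + 2*b**2)) = 1/(-1 + 2*b**2))
X(D(3)) + 44*(9/3 - 11/18) = 1/(-1 + 2*((1/4)*3)**2) + 44*(9/3 - 11/18) = 1/(-1 + 2*(3/4)**2) + 44*(9*(1/3) - 11*1/18) = 1/(-1 + 2*(9/16)) + 44*(3 - 11/18) = 1/(-1 + 9/8) + 44*(43/18) = 1/(1/8) + 946/9 = 8 + 946/9 = 1018/9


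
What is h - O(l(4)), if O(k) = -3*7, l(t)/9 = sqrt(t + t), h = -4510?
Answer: -4489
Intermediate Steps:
l(t) = 9*sqrt(2)*sqrt(t) (l(t) = 9*sqrt(t + t) = 9*sqrt(2*t) = 9*(sqrt(2)*sqrt(t)) = 9*sqrt(2)*sqrt(t))
O(k) = -21
h - O(l(4)) = -4510 - 1*(-21) = -4510 + 21 = -4489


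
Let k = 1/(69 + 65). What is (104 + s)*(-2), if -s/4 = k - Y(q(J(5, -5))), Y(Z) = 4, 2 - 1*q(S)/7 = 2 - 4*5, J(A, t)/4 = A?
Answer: -16076/67 ≈ -239.94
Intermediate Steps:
J(A, t) = 4*A
q(S) = 140 (q(S) = 14 - 7*(2 - 4*5) = 14 - 7*(2 - 20) = 14 - 7*(-18) = 14 + 126 = 140)
k = 1/134 ≈ 0.0074627
s = 1070/67 (s = -4*(1/134 - 1*4) = -4*(1/134 - 4) = -4*(-535/134) = 1070/67 ≈ 15.970)
(104 + s)*(-2) = (104 + 1070/67)*(-2) = (8038/67)*(-2) = -16076/67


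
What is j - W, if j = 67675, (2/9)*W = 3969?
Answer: 99629/2 ≈ 49815.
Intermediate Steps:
W = 35721/2 (W = (9/2)*3969 = 35721/2 ≈ 17861.)
j - W = 67675 - 1*35721/2 = 67675 - 35721/2 = 99629/2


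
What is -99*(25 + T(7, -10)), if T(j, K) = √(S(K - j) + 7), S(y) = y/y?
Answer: -2475 - 198*√2 ≈ -2755.0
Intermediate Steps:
S(y) = 1
T(j, K) = 2*√2 (T(j, K) = √(1 + 7) = √8 = 2*√2)
-99*(25 + T(7, -10)) = -99*(25 + 2*√2) = -2475 - 198*√2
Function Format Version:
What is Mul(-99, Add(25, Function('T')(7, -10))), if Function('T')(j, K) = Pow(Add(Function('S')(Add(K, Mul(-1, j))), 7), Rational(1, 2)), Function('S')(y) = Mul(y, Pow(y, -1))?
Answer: Add(-2475, Mul(-198, Pow(2, Rational(1, 2)))) ≈ -2755.0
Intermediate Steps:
Function('S')(y) = 1
Function('T')(j, K) = Mul(2, Pow(2, Rational(1, 2))) (Function('T')(j, K) = Pow(Add(1, 7), Rational(1, 2)) = Pow(8, Rational(1, 2)) = Mul(2, Pow(2, Rational(1, 2))))
Mul(-99, Add(25, Function('T')(7, -10))) = Mul(-99, Add(25, Mul(2, Pow(2, Rational(1, 2))))) = Add(-2475, Mul(-198, Pow(2, Rational(1, 2))))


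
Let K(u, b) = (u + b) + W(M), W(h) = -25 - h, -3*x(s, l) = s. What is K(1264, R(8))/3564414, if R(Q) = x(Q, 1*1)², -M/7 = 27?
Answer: 6458/16039863 ≈ 0.00040262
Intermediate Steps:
x(s, l) = -s/3
M = -189 (M = -7*27 = -189)
R(Q) = Q²/9 (R(Q) = (-Q/3)² = Q²/9)
K(u, b) = 164 + b + u (K(u, b) = (u + b) + (-25 - 1*(-189)) = (b + u) + (-25 + 189) = (b + u) + 164 = 164 + b + u)
K(1264, R(8))/3564414 = (164 + (⅑)*8² + 1264)/3564414 = (164 + (⅑)*64 + 1264)*(1/3564414) = (164 + 64/9 + 1264)*(1/3564414) = (12916/9)*(1/3564414) = 6458/16039863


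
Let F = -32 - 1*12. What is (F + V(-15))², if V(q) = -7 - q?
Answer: 1296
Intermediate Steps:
F = -44 (F = -32 - 12 = -44)
(F + V(-15))² = (-44 + (-7 - 1*(-15)))² = (-44 + (-7 + 15))² = (-44 + 8)² = (-36)² = 1296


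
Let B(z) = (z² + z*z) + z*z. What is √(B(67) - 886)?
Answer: √12581 ≈ 112.17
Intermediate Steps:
B(z) = 3*z² (B(z) = (z² + z²) + z² = 2*z² + z² = 3*z²)
√(B(67) - 886) = √(3*67² - 886) = √(3*4489 - 886) = √(13467 - 886) = √12581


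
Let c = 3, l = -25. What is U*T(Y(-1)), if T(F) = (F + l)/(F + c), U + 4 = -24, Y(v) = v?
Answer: 364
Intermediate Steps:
U = -28 (U = -4 - 24 = -28)
T(F) = (-25 + F)/(3 + F) (T(F) = (F - 25)/(F + 3) = (-25 + F)/(3 + F))
U*T(Y(-1)) = -28*(-25 - 1)/(3 - 1) = -28*(-26)/2 = -14*(-26) = -28*(-13) = 364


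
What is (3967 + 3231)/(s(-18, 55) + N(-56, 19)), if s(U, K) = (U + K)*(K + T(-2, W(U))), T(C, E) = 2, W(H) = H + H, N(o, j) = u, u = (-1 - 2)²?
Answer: 3599/1059 ≈ 3.3985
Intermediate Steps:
u = 9 (u = (-3)² = 9)
N(o, j) = 9
W(H) = 2*H
s(U, K) = (2 + K)*(K + U) (s(U, K) = (U + K)*(K + 2) = (K + U)*(2 + K) = (2 + K)*(K + U))
(3967 + 3231)/(s(-18, 55) + N(-56, 19)) = (3967 + 3231)/((55² + 2*55 + 2*(-18) + 55*(-18)) + 9) = 7198/((3025 + 110 - 36 - 990) + 9) = 7198/(2109 + 9) = 7198/2118 = 7198*(1/2118) = 3599/1059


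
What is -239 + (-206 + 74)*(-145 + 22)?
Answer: 15997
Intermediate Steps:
-239 + (-206 + 74)*(-145 + 22) = -239 - 132*(-123) = -239 + 16236 = 15997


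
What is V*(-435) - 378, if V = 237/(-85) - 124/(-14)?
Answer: -359139/119 ≈ -3018.0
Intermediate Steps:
V = 3611/595 (V = 237*(-1/85) - 124*(-1/14) = -237/85 + 62/7 = 3611/595 ≈ 6.0689)
V*(-435) - 378 = (3611/595)*(-435) - 378 = -314157/119 - 378 = -359139/119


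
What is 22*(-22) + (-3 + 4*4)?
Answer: -471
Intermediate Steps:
22*(-22) + (-3 + 4*4) = -484 + (-3 + 16) = -484 + 13 = -471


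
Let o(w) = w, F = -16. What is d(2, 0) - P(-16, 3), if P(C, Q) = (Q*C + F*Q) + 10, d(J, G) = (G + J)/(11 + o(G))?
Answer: 948/11 ≈ 86.182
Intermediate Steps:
d(J, G) = (G + J)/(11 + G)
P(C, Q) = 10 - 16*Q + C*Q (P(C, Q) = (Q*C - 16*Q) + 10 = (C*Q - 16*Q) + 10 = (-16*Q + C*Q) + 10 = 10 - 16*Q + C*Q)
d(2, 0) - P(-16, 3) = (0 + 2)/(11 + 0) - (10 - 16*3 - 16*3) = 2/11 - (10 - 48 - 48) = (1/11)*2 - 1*(-86) = 2/11 + 86 = 948/11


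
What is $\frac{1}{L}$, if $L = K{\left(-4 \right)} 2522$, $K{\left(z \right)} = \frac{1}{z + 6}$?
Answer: $\frac{1}{1261} \approx 0.00079302$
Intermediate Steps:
$K{\left(z \right)} = \frac{1}{6 + z}$
$L = 1261$ ($L = \frac{1}{6 - 4} \cdot 2522 = \frac{1}{2} \cdot 2522 = 1261$)
$\frac{1}{L} = \frac{1}{1261}$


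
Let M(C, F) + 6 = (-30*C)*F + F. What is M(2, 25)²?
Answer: 2193361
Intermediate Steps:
M(C, F) = -6 + F - 30*C*F (M(C, F) = -6 + ((-30*C)*F + F) = -6 + (-30*C*F + F) = -6 + (F - 30*C*F) = -6 + F - 30*C*F)
M(2, 25)² = (-6 + 25 - 30*2*25)² = (-6 + 25 - 1500)² = (-1481)² = 2193361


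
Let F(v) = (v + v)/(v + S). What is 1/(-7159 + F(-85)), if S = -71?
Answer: -78/558317 ≈ -0.00013971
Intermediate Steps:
F(v) = 2*v/(-71 + v) (F(v) = (v + v)/(v - 71) = (2*v)/(-71 + v) = 2*v/(-71 + v))
1/(-7159 + F(-85)) = 1/(-7159 + 2*(-85)/(-71 - 85)) = 1/(-7159 + 2*(-85)/(-156)) = 1/(-7159 + 2*(-85)*(-1/156)) = 1/(-7159 + 85/78) = 1/(-558317/78) = -78/558317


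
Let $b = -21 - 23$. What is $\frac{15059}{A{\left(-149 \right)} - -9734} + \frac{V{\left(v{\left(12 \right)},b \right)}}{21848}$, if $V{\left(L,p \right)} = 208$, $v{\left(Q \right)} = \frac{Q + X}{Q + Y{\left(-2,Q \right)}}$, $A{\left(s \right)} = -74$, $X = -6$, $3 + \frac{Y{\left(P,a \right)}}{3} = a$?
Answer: $\frac{41377289}{26381460} \approx 1.5684$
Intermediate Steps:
$Y{\left(P,a \right)} = -9 + 3 a$
$b = -44$ ($b = -21 - 23 = -44$)
$v{\left(Q \right)} = \frac{-6 + Q}{-9 + 4 Q}$ ($v{\left(Q \right)} = \frac{Q - 6}{Q + \left(-9 + 3 Q\right)} = \frac{-6 + Q}{-9 + 4 Q}$)
$\frac{15059}{A{\left(-149 \right)} - -9734} + \frac{V{\left(v{\left(12 \right)},b \right)}}{21848} = \frac{15059}{-74 - -9734} + \frac{208}{21848} = \frac{15059}{-74 + 9734} + 208 \cdot \frac{1}{21848} = \frac{15059}{9660} + \frac{26}{2731} = \frac{41377289}{26381460}$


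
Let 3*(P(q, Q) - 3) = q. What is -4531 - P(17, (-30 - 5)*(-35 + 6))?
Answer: -13619/3 ≈ -4539.7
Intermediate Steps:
P(q, Q) = 3 + q/3
-4531 - P(17, (-30 - 5)*(-35 + 6)) = -4531 - (3 + (1/3)*17) = -4531 - (3 + 17/3) = -4531 - 1*26/3 = -4531 - 26/3 = -13619/3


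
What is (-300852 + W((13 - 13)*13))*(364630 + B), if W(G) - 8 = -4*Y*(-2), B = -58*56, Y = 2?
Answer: -108713824296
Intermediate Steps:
B = -3248
W(G) = 24 (W(G) = 8 - 4*2*(-2) = 8 - 8*(-2) = 8 + 16 = 24)
(-300852 + W((13 - 13)*13))*(364630 + B) = (-300852 + 24)*(364630 - 3248) = -300828*361382 = -108713824296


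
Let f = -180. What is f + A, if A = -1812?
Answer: -1992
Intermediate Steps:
f + A = -180 - 1812 = -1992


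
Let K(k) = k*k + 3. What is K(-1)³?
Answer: 64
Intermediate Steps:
K(k) = 3 + k² (K(k) = k² + 3 = 3 + k²)
K(-1)³ = (3 + (-1)²)³ = (3 + 1)³ = 4³ = 64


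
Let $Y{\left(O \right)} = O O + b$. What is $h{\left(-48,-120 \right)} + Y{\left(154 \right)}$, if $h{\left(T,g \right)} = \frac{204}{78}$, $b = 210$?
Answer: $\frac{311072}{13} \approx 23929.0$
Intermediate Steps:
$Y{\left(O \right)} = 210 + O^{2}$ ($Y{\left(O \right)} = O O + 210 = O^{2} + 210 = 210 + O^{2}$)
$h{\left(T,g \right)} = \frac{34}{13}$ ($h{\left(T,g \right)} = 204 \cdot \frac{1}{78} = \frac{34}{13}$)
$h{\left(-48,-120 \right)} + Y{\left(154 \right)} = \frac{34}{13} + \left(210 + 154^{2}\right) = \frac{34}{13} + \left(210 + 23716\right) = \frac{34}{13} + 23926 = \frac{311072}{13}$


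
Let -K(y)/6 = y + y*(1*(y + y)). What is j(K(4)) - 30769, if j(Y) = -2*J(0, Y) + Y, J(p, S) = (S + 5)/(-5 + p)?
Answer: -155347/5 ≈ -31069.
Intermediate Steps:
J(p, S) = (5 + S)/(-5 + p)
K(y) = -12*y² - 6*y (K(y) = -6*(y + y*(1*(y + y))) = -6*(y + y*(1*(2*y))) = -6*(y + y*(2*y)) = -6*(y + 2*y²) = -12*y² - 6*y)
j(Y) = 2 + 7*Y/5 (j(Y) = -2*(5 + Y)/(-5 + 0) + Y = -2*(5 + Y)/(-5) + Y = -(-2)*(5 + Y)/5 + Y = -2*(-1 - Y/5) + Y = (2 + 2*Y/5) + Y = 2 + 7*Y/5)
j(K(4)) - 30769 = (2 + 7*(-6*4*(1 + 2*4))/5) - 30769 = (2 + 7*(-6*4*(1 + 8))/5) - 30769 = (2 + 7*(-6*4*9)/5) - 30769 = (2 + (7/5)*(-216)) - 30769 = (2 - 1512/5) - 30769 = -1502/5 - 30769 = -155347/5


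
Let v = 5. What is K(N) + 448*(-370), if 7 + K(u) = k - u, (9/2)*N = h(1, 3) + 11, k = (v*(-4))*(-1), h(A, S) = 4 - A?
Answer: -1491751/9 ≈ -1.6575e+5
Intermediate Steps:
k = 20 (k = (5*(-4))*(-1) = -20*(-1) = 20)
N = 28/9 (N = 2*((4 - 1*1) + 11)/9 = 2*((4 - 1) + 11)/9 = 2*(3 + 11)/9 = (2/9)*14 = 28/9 ≈ 3.1111)
K(u) = 13 - u (K(u) = -7 + (20 - u) = 13 - u)
K(N) + 448*(-370) = (13 - 1*28/9) + 448*(-370) = (13 - 28/9) - 165760 = 89/9 - 165760 = -1491751/9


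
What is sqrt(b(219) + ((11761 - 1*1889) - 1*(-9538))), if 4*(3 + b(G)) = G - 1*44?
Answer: 11*sqrt(643)/2 ≈ 139.47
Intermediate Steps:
b(G) = -14 + G/4 (b(G) = -3 + (G - 1*44)/4 = -3 + (G - 44)/4 = -3 + (-44 + G)/4 = -3 + (-11 + G/4) = -14 + G/4)
sqrt(b(219) + ((11761 - 1*1889) - 1*(-9538))) = sqrt((-14 + (1/4)*219) + ((11761 - 1*1889) - 1*(-9538))) = sqrt((-14 + 219/4) + ((11761 - 1889) + 9538)) = sqrt(163/4 + (9872 + 9538)) = sqrt(163/4 + 19410) = sqrt(77803/4) = 11*sqrt(643)/2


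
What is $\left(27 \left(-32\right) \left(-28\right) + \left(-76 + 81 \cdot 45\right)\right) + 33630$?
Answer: $61391$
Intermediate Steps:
$\left(27 \left(-32\right) \left(-28\right) + \left(-76 + 81 \cdot 45\right)\right) + 33630 = \left(\left(-864\right) \left(-28\right) + \left(-76 + 3645\right)\right) + 33630 = \left(24192 + 3569\right) + 33630 = 27761 + 33630 = 61391$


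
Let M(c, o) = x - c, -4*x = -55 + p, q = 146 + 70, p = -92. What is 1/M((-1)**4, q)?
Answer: 4/143 ≈ 0.027972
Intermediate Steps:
q = 216
x = 147/4 (x = -(-55 - 92)/4 = -1/4*(-147) = 147/4 ≈ 36.750)
M(c, o) = 147/4 - c
1/M((-1)**4, q) = 1/(147/4 - 1*(-1)**4) = 1/(147/4 - 1*1) = 1/(147/4 - 1) = 1/(143/4) = 4/143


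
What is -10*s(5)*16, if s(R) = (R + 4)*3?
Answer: -4320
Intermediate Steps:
s(R) = 12 + 3*R (s(R) = (4 + R)*3 = 12 + 3*R)
-10*s(5)*16 = -10*(12 + 3*5)*16 = -10*(12 + 15)*16 = -10*27*16 = -270*16 = -4320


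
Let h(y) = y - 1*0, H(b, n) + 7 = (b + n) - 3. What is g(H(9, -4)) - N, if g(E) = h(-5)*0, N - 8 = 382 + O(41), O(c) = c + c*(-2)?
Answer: -349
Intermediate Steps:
O(c) = -c (O(c) = c - 2*c = -c)
H(b, n) = -10 + b + n (H(b, n) = -7 + ((b + n) - 3) = -7 + (-3 + b + n) = -10 + b + n)
h(y) = y (h(y) = y + 0 = y)
N = 349 (N = 8 + (382 - 1*41) = 8 + (382 - 41) = 8 + 341 = 349)
g(E) = 0 (g(E) = -5*0 = 0)
g(H(9, -4)) - N = 0 - 1*349 = 0 - 349 = -349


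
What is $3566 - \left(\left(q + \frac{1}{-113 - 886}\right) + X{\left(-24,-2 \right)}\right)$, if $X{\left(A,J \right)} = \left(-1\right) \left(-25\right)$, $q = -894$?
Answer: $\frac{4430566}{999} \approx 4435.0$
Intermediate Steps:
$X{\left(A,J \right)} = 25$
$3566 - \left(\left(q + \frac{1}{-113 - 886}\right) + X{\left(-24,-2 \right)}\right) = 3566 - \left(\left(-894 + \frac{1}{-113 - 886}\right) + 25\right) = 3566 - \left(\left(-894 + \frac{1}{-999}\right) + 25\right) = 3566 - \left(\left(-894 - \frac{1}{999}\right) + 25\right) = 3566 - \left(- \frac{893107}{999} + 25\right) = 3566 - - \frac{868132}{999} = 3566 + \frac{868132}{999} = \frac{4430566}{999}$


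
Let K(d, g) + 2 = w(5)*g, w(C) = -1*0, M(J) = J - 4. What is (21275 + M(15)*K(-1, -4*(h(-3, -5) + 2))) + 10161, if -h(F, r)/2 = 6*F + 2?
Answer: 31414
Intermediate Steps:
M(J) = -4 + J
h(F, r) = -4 - 12*F (h(F, r) = -2*(6*F + 2) = -2*(2 + 6*F) = -4 - 12*F)
w(C) = 0
K(d, g) = -2 (K(d, g) = -2 + 0*g = -2 + 0 = -2)
(21275 + M(15)*K(-1, -4*(h(-3, -5) + 2))) + 10161 = (21275 + (-4 + 15)*(-2)) + 10161 = (21275 + 11*(-2)) + 10161 = (21275 - 22) + 10161 = 21253 + 10161 = 31414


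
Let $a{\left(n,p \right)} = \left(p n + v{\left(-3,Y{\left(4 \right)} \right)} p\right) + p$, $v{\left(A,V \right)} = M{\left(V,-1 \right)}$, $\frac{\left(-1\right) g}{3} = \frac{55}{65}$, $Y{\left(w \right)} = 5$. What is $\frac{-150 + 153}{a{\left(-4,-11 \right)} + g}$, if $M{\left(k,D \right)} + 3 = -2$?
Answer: $\frac{39}{1111} \approx 0.035103$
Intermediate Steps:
$M{\left(k,D \right)} = -5$ ($M{\left(k,D \right)} = -3 - 2 = -5$)
$g = - \frac{33}{13}$ ($g = - 3 \cdot \frac{55}{65} = - 3 \cdot 55 \cdot \frac{1}{65} = \left(-3\right) \frac{11}{13} = - \frac{33}{13} \approx -2.5385$)
$v{\left(A,V \right)} = -5$
$a{\left(n,p \right)} = - 4 p + n p$ ($a{\left(n,p \right)} = \left(p n - 5 p\right) + p = \left(n p - 5 p\right) + p = \left(- 5 p + n p\right) + p = - 4 p + n p$)
$\frac{-150 + 153}{a{\left(-4,-11 \right)} + g} = \frac{-150 + 153}{- 11 \left(-4 - 4\right) - \frac{33}{13}} = \frac{1}{\left(-11\right) \left(-8\right) - \frac{33}{13}} \cdot 3 = \frac{1}{88 - \frac{33}{13}} \cdot 3 = \frac{1}{\frac{1111}{13}} \cdot 3 = \frac{13}{1111} \cdot 3 = \frac{39}{1111}$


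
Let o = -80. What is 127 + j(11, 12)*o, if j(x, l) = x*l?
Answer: -10433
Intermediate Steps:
j(x, l) = l*x
127 + j(11, 12)*o = 127 + (12*11)*(-80) = 127 + 132*(-80) = 127 - 10560 = -10433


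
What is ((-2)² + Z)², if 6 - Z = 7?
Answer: 9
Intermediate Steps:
Z = -1 (Z = 6 - 1*7 = 6 - 7 = -1)
((-2)² + Z)² = ((-2)² - 1)² = (4 - 1)² = 3² = 9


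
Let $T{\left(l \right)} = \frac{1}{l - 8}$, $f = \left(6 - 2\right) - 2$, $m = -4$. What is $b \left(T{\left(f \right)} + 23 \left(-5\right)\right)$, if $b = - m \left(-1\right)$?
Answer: $\frac{1382}{3} \approx 460.67$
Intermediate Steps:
$f = 2$ ($f = 4 - 2 = 2$)
$T{\left(l \right)} = \frac{1}{-8 + l}$
$b = -4$ ($b = \left(-1\right) \left(-4\right) \left(-1\right) = 4 \left(-1\right) = -4$)
$b \left(T{\left(f \right)} + 23 \left(-5\right)\right) = - 4 \left(\frac{1}{-8 + 2} + 23 \left(-5\right)\right) = - 4 \left(\frac{1}{-6} - 115\right) = - 4 \left(- \frac{1}{6} - 115\right) = \left(-4\right) \left(- \frac{691}{6}\right) = \frac{1382}{3}$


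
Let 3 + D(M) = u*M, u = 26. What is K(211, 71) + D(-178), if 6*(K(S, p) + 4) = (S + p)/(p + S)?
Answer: -27809/6 ≈ -4634.8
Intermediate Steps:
D(M) = -3 + 26*M
K(S, p) = -23/6 (K(S, p) = -4 + ((S + p)/(p + S))/6 = -4 + ((S + p)/(S + p))/6 = -4 + (⅙)*1 = -4 + ⅙ = -23/6)
K(211, 71) + D(-178) = -23/6 + (-3 + 26*(-178)) = -23/6 + (-3 - 4628) = -23/6 - 4631 = -27809/6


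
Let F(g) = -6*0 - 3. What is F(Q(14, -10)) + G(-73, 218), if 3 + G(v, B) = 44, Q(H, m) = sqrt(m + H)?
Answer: 38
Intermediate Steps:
Q(H, m) = sqrt(H + m)
G(v, B) = 41 (G(v, B) = -3 + 44 = 41)
F(g) = -3 (F(g) = 0 - 3 = -3)
F(Q(14, -10)) + G(-73, 218) = -3 + 41 = 38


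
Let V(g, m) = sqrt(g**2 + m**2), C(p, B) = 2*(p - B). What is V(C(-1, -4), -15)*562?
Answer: 1686*sqrt(29) ≈ 9079.4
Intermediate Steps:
C(p, B) = -2*B + 2*p
V(C(-1, -4), -15)*562 = sqrt((-2*(-4) + 2*(-1))**2 + (-15)**2)*562 = sqrt((8 - 2)**2 + 225)*562 = sqrt(6**2 + 225)*562 = sqrt(36 + 225)*562 = sqrt(261)*562 = (3*sqrt(29))*562 = 1686*sqrt(29)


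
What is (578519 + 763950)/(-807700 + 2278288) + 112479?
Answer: 165411610121/1470588 ≈ 1.1248e+5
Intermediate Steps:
(578519 + 763950)/(-807700 + 2278288) + 112479 = 1342469/1470588 + 112479 = 165411610121/1470588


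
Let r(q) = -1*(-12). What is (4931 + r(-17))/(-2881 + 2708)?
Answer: -4943/173 ≈ -28.572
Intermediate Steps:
r(q) = 12
(4931 + r(-17))/(-2881 + 2708) = (4931 + 12)/(-2881 + 2708) = 4943/(-173) = 4943*(-1/173) = -4943/173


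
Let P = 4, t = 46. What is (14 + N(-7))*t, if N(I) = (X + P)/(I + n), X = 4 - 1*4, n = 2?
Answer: 3036/5 ≈ 607.20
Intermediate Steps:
X = 0 (X = 4 - 4 = 0)
N(I) = 4/(2 + I) (N(I) = (0 + 4)/(I + 2) = 4/(2 + I))
(14 + N(-7))*t = (14 + 4/(2 - 7))*46 = (14 + 4/(-5))*46 = (14 + 4*(-⅕))*46 = (14 - ⅘)*46 = (66/5)*46 = 3036/5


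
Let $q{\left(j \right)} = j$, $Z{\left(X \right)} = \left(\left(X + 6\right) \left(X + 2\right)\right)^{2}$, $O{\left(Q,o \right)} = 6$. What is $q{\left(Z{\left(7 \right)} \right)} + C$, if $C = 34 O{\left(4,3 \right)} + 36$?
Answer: $13929$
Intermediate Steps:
$Z{\left(X \right)} = \left(2 + X\right)^{2} \left(6 + X\right)^{2}$ ($Z{\left(X \right)} = \left(\left(6 + X\right) \left(2 + X\right)\right)^{2} = \left(\left(2 + X\right) \left(6 + X\right)\right)^{2} = \left(2 + X\right)^{2} \left(6 + X\right)^{2}$)
$C = 240$ ($C = 34 \cdot 6 + 36 = 204 + 36 = 240$)
$q{\left(Z{\left(7 \right)} \right)} + C = \left(2 + 7\right)^{2} \left(6 + 7\right)^{2} + 240 = 9^{2} \cdot 13^{2} + 240 = 81 \cdot 169 + 240 = 13689 + 240 = 13929$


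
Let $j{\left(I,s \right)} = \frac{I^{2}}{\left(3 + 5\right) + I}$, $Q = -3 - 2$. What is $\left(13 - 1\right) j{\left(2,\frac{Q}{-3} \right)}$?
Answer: $\frac{24}{5} \approx 4.8$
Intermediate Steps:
$Q = -5$ ($Q = -3 - 2 = -5$)
$j{\left(I,s \right)} = \frac{I^{2}}{8 + I}$
$\left(13 - 1\right) j{\left(2,\frac{Q}{-3} \right)} = \left(13 - 1\right) \frac{2^{2}}{8 + 2} = 12 \cdot \frac{4}{10} = 12 \cdot 4 \cdot \frac{1}{10} = 12 \cdot \frac{2}{5} = \frac{24}{5}$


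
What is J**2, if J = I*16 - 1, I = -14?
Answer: 50625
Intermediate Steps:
J = -225 (J = -14*16 - 1 = -224 - 1 = -225)
J**2 = (-225)**2 = 50625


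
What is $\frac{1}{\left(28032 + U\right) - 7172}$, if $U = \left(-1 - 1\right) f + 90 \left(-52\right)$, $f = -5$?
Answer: $\frac{1}{16190} \approx 6.1766 \cdot 10^{-5}$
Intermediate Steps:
$U = -4670$ ($U = \left(-1 - 1\right) \left(-5\right) + 90 \left(-52\right) = \left(-2\right) \left(-5\right) - 4680 = 10 - 4680 = -4670$)
$\frac{1}{\left(28032 + U\right) - 7172} = \frac{1}{\left(28032 - 4670\right) - 7172} = \frac{1}{23362 - 7172} = \frac{1}{16190}$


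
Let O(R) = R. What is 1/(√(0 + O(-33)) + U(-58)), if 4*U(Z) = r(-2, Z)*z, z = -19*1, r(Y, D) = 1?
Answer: -76/889 - 16*I*√33/889 ≈ -0.085489 - 0.10339*I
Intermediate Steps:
z = -19
U(Z) = -19/4 (U(Z) = (1*(-19))/4 = (¼)*(-19) = -19/4)
1/(√(0 + O(-33)) + U(-58)) = 1/(√(0 - 33) - 19/4) = 1/(√(-33) - 19/4) = 1/(I*√33 - 19/4) = 1/(-19/4 + I*√33)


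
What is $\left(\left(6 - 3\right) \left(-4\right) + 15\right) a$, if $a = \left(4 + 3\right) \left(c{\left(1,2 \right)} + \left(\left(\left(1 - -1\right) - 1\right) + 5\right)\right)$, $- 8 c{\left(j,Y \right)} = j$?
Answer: $\frac{987}{8} \approx 123.38$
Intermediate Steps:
$c{\left(j,Y \right)} = - \frac{j}{8}$
$a = \frac{329}{8}$ ($a = \left(4 + 3\right) \left(\left(- \frac{1}{8}\right) 1 + \left(\left(\left(1 - -1\right) - 1\right) + 5\right)\right) = 7 \left(- \frac{1}{8} + \left(\left(\left(1 + 1\right) - 1\right) + 5\right)\right) = 7 \left(- \frac{1}{8} + \left(\left(2 - 1\right) + 5\right)\right) = 7 \left(- \frac{1}{8} + \left(1 + 5\right)\right) = 7 \left(- \frac{1}{8} + 6\right) = 7 \cdot \frac{47}{8} = \frac{329}{8} \approx 41.125$)
$\left(\left(6 - 3\right) \left(-4\right) + 15\right) a = \left(\left(6 - 3\right) \left(-4\right) + 15\right) \frac{329}{8} = \left(3 \left(-4\right) + 15\right) \frac{329}{8} = \left(-12 + 15\right) \frac{329}{8} = 3 \cdot \frac{329}{8} = \frac{987}{8}$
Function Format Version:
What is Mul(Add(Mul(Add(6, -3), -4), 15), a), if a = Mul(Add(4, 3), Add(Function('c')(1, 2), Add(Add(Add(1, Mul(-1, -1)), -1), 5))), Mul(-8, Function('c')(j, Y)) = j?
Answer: Rational(987, 8) ≈ 123.38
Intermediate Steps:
Function('c')(j, Y) = Mul(Rational(-1, 8), j)
a = Rational(329, 8) (a = Mul(Add(4, 3), Add(Mul(Rational(-1, 8), 1), Add(Add(Add(1, Mul(-1, -1)), -1), 5))) = Mul(7, Add(Rational(-1, 8), Add(Add(Add(1, 1), -1), 5))) = Mul(7, Add(Rational(-1, 8), Add(Add(2, -1), 5))) = Mul(7, Add(Rational(-1, 8), Add(1, 5))) = Mul(7, Add(Rational(-1, 8), 6)) = Mul(7, Rational(47, 8)) = Rational(329, 8) ≈ 41.125)
Mul(Add(Mul(Add(6, -3), -4), 15), a) = Mul(Add(Mul(Add(6, -3), -4), 15), Rational(329, 8)) = Mul(Add(Mul(3, -4), 15), Rational(329, 8)) = Mul(Add(-12, 15), Rational(329, 8)) = Mul(3, Rational(329, 8)) = Rational(987, 8)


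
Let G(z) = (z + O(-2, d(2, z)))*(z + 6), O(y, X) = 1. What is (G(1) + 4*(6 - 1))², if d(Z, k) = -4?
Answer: 1156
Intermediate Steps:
G(z) = (1 + z)*(6 + z) (G(z) = (z + 1)*(z + 6) = (1 + z)*(6 + z))
(G(1) + 4*(6 - 1))² = ((6 + 1² + 7*1) + 4*(6 - 1))² = ((6 + 1 + 7) + 4*5)² = (14 + 20)² = 34² = 1156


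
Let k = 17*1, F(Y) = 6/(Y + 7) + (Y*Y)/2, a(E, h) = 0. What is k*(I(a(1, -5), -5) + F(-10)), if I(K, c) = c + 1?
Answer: 748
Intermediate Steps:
I(K, c) = 1 + c
F(Y) = Y²/2 + 6/(7 + Y) (F(Y) = 6/(7 + Y) + Y²*(½) = 6/(7 + Y) + Y²/2 = Y²/2 + 6/(7 + Y))
k = 17
k*(I(a(1, -5), -5) + F(-10)) = 17*((1 - 5) + (12 + (-10)³ + 7*(-10)²)/(2*(7 - 10))) = 17*(-4 + (½)*(12 - 1000 + 7*100)/(-3)) = 17*(-4 + (½)*(-⅓)*(12 - 1000 + 700)) = 17*(-4 + (½)*(-⅓)*(-288)) = 17*(-4 + 48) = 17*44 = 748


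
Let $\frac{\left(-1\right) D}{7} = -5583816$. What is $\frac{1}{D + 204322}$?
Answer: $\frac{1}{39291034} \approx 2.5451 \cdot 10^{-8}$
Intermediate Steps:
$D = 39086712$ ($D = \left(-7\right) \left(-5583816\right) = 39086712$)
$\frac{1}{D + 204322} = \frac{1}{39086712 + 204322} = \frac{1}{39291034}$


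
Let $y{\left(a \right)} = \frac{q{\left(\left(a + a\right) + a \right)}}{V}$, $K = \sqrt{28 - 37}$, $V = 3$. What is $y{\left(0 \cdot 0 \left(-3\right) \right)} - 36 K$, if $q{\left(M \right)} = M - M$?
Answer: $- 108 i \approx - 108.0 i$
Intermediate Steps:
$q{\left(M \right)} = 0$
$K = 3 i$ ($K = \sqrt{-9} = 3 i \approx 3.0 i$)
$y{\left(a \right)} = 0$ ($y{\left(a \right)} = \frac{0}{3} = 0 \cdot \frac{1}{3} = 0$)
$y{\left(0 \cdot 0 \left(-3\right) \right)} - 36 K = 0 - 36 \cdot 3 i = 0 - 108 i = - 108 i$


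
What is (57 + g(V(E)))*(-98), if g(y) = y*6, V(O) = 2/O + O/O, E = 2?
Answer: -6762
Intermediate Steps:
V(O) = 1 + 2/O (V(O) = 2/O + 1 = 1 + 2/O)
g(y) = 6*y
(57 + g(V(E)))*(-98) = (57 + 6*((2 + 2)/2))*(-98) = (57 + 6*((½)*4))*(-98) = (57 + 6*2)*(-98) = (57 + 12)*(-98) = 69*(-98) = -6762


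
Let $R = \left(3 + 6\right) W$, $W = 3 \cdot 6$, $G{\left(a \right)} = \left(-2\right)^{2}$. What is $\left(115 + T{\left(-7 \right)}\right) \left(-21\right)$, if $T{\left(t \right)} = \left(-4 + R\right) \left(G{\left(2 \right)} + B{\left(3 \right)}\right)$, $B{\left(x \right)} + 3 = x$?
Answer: $-15687$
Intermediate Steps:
$G{\left(a \right)} = 4$
$B{\left(x \right)} = -3 + x$
$W = 18$
$R = 162$ ($R = \left(3 + 6\right) 18 = 9 \cdot 18 = 162$)
$T{\left(t \right)} = 632$ ($T{\left(t \right)} = \left(-4 + 162\right) \left(4 + \left(-3 + 3\right)\right) = 158 \left(4 + 0\right) = 158 \cdot 4 = 632$)
$\left(115 + T{\left(-7 \right)}\right) \left(-21\right) = \left(115 + 632\right) \left(-21\right) = 747 \left(-21\right) = -15687$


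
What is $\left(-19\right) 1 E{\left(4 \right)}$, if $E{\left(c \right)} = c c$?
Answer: $-304$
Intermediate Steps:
$E{\left(c \right)} = c^{2}$
$\left(-19\right) 1 E{\left(4 \right)} = \left(-19\right) 1 \cdot 4^{2} = \left(-19\right) 16 = -304$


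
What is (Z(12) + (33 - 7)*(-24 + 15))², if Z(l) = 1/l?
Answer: 7879249/144 ≈ 54717.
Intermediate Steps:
(Z(12) + (33 - 7)*(-24 + 15))² = (1/12 + (33 - 7)*(-24 + 15))² = (1/12 + 26*(-9))² = (1/12 - 234)² = (-2807/12)² = 7879249/144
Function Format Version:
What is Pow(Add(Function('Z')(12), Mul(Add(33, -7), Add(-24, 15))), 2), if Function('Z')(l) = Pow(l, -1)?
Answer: Rational(7879249, 144) ≈ 54717.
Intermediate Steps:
Pow(Add(Function('Z')(12), Mul(Add(33, -7), Add(-24, 15))), 2) = Pow(Add(Pow(12, -1), Mul(Add(33, -7), Add(-24, 15))), 2) = Pow(Add(Rational(1, 12), Mul(26, -9)), 2) = Pow(Add(Rational(1, 12), -234), 2) = Pow(Rational(-2807, 12), 2) = Rational(7879249, 144)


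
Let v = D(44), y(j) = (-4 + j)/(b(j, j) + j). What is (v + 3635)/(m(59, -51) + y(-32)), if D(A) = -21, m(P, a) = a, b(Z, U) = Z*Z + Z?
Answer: -289120/4083 ≈ -70.811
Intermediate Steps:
b(Z, U) = Z + Z² (b(Z, U) = Z² + Z = Z + Z²)
y(j) = (-4 + j)/(j + j*(1 + j)) (y(j) = (-4 + j)/(j*(1 + j) + j) = (-4 + j)/(j + j*(1 + j)))
v = -21
(v + 3635)/(m(59, -51) + y(-32)) = (-21 + 3635)/(-51 + (-4 - 32)/((-32)*(2 - 32))) = 3614/(-51 - 1/32*(-36)/(-30)) = 3614/(-51 - 1/32*(-1/30)*(-36)) = 3614/(-51 - 3/80) = 3614/(-4083/80) = 3614*(-80/4083) = -289120/4083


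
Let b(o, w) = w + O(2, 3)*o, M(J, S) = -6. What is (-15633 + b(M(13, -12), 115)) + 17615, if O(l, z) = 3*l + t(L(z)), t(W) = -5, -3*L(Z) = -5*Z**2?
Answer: 2091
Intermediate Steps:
L(Z) = 5*Z**2/3 (L(Z) = -(-5)*Z**2/3 = 5*Z**2/3)
O(l, z) = -5 + 3*l (O(l, z) = 3*l - 5 = -5 + 3*l)
b(o, w) = o + w (b(o, w) = w + (-5 + 3*2)*o = w + (-5 + 6)*o = w + 1*o = w + o = o + w)
(-15633 + b(M(13, -12), 115)) + 17615 = (-15633 + (-6 + 115)) + 17615 = (-15633 + 109) + 17615 = -15524 + 17615 = 2091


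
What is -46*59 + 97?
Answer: -2617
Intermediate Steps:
-46*59 + 97 = -2714 + 97 = -2617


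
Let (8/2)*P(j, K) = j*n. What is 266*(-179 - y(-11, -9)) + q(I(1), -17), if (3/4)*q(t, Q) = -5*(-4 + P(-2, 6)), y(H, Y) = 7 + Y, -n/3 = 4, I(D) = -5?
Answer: -141286/3 ≈ -47095.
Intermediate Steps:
n = -12 (n = -3*4 = -12)
P(j, K) = -3*j (P(j, K) = (j*(-12))/4 = (-12*j)/4 = -3*j)
q(t, Q) = -40/3 (q(t, Q) = 4*(-5*(-4 - 3*(-2)))/3 = 4*(-5*(-4 + 6))/3 = 4*(-5*2)/3 = (4/3)*(-10) = -40/3)
266*(-179 - y(-11, -9)) + q(I(1), -17) = 266*(-179 - (7 - 9)) - 40/3 = 266*(-179 - 1*(-2)) - 40/3 = 266*(-179 + 2) - 40/3 = 266*(-177) - 40/3 = -47082 - 40/3 = -141286/3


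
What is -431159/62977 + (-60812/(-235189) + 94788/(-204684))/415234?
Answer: -718207687225250900817/104904599612316044714 ≈ -6.8463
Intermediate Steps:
-431159/62977 + (-60812/(-235189) + 94788/(-204684))/415234 = -431159*1/62977 + (-60812*(-1/235189) + 94788*(-1/204684))*(1/415234) = -431159/62977 + (60812/235189 - 7899/17057)*(1/415234) = -431159/62977 - 820487627/4011618773*1/415234 = -431159/62977 - 820487627/1665760509587882 = -718207687225250900817/104904599612316044714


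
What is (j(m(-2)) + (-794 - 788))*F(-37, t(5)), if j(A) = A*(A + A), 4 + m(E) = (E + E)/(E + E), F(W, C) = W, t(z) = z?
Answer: 57868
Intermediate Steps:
m(E) = -3 (m(E) = -4 + (E + E)/(E + E) = -4 + (2*E)/((2*E)) = -4 + (2*E)*(1/(2*E)) = -4 + 1 = -3)
j(A) = 2*A² (j(A) = A*(2*A) = 2*A²)
(j(m(-2)) + (-794 - 788))*F(-37, t(5)) = (2*(-3)² + (-794 - 788))*(-37) = (2*9 - 1582)*(-37) = (18 - 1582)*(-37) = -1564*(-37) = 57868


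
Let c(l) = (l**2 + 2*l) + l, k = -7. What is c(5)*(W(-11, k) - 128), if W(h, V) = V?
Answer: -5400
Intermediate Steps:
c(l) = l**2 + 3*l
c(5)*(W(-11, k) - 128) = (5*(3 + 5))*(-7 - 128) = (5*8)*(-135) = 40*(-135) = -5400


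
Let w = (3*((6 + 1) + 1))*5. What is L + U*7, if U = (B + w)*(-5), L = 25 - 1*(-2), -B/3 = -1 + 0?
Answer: -4278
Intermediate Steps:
B = 3 (B = -3*(-1 + 0) = -3*(-1) = 3)
w = 120 (w = (3*(7 + 1))*5 = (3*8)*5 = 24*5 = 120)
L = 27 (L = 25 + 2 = 27)
U = -615 (U = (3 + 120)*(-5) = 123*(-5) = -615)
L + U*7 = 27 - 615*7 = 27 - 4305 = -4278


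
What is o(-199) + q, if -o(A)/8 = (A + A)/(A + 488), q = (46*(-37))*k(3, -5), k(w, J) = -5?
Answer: 2462574/289 ≈ 8521.0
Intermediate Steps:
q = 8510 (q = (46*(-37))*(-5) = -1702*(-5) = 8510)
o(A) = -16*A/(488 + A) (o(A) = -8*(A + A)/(A + 488) = -8*2*A/(488 + A) = -16*A/(488 + A))
o(-199) + q = -16*(-199)/(488 - 199) + 8510 = -16*(-199)/289 + 8510 = -16*(-199)*1/289 + 8510 = 3184/289 + 8510 = 2462574/289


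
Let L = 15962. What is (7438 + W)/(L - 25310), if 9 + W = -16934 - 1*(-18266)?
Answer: -8761/9348 ≈ -0.93721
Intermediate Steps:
W = 1323 (W = -9 + (-16934 - 1*(-18266)) = -9 + (-16934 + 18266) = -9 + 1332 = 1323)
(7438 + W)/(L - 25310) = (7438 + 1323)/(15962 - 25310) = 8761/(-9348) = 8761*(-1/9348) = -8761/9348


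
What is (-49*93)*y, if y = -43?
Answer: 195951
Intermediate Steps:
(-49*93)*y = -49*93*(-43) = -4557*(-43) = 195951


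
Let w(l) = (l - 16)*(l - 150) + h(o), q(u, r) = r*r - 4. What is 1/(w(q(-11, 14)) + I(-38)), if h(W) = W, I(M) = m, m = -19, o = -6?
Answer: 1/7367 ≈ 0.00013574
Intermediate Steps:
I(M) = -19
q(u, r) = -4 + r² (q(u, r) = r² - 4 = -4 + r²)
w(l) = -6 + (-150 + l)*(-16 + l) (w(l) = (l - 16)*(l - 150) - 6 = (-16 + l)*(-150 + l) - 6 = (-150 + l)*(-16 + l) - 6 = -6 + (-150 + l)*(-16 + l))
1/(w(q(-11, 14)) + I(-38)) = 1/((2394 + (-4 + 14²)² - 166*(-4 + 14²)) - 19) = 1/((2394 + (-4 + 196)² - 166*(-4 + 196)) - 19) = 1/((2394 + 192² - 166*192) - 19) = 1/((2394 + 36864 - 31872) - 19) = 1/(7386 - 19) = 1/7367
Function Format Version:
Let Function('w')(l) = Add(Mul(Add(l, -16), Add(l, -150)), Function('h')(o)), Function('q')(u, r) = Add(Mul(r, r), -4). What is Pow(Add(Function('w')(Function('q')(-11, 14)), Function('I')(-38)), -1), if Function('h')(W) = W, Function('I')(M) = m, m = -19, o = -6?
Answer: Rational(1, 7367) ≈ 0.00013574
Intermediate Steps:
Function('I')(M) = -19
Function('q')(u, r) = Add(-4, Pow(r, 2)) (Function('q')(u, r) = Add(Pow(r, 2), -4) = Add(-4, Pow(r, 2)))
Function('w')(l) = Add(-6, Mul(Add(-150, l), Add(-16, l))) (Function('w')(l) = Add(Mul(Add(l, -16), Add(l, -150)), -6) = Add(Mul(Add(-16, l), Add(-150, l)), -6) = Add(Mul(Add(-150, l), Add(-16, l)), -6) = Add(-6, Mul(Add(-150, l), Add(-16, l))))
Pow(Add(Function('w')(Function('q')(-11, 14)), Function('I')(-38)), -1) = Pow(Add(Add(2394, Pow(Add(-4, Pow(14, 2)), 2), Mul(-166, Add(-4, Pow(14, 2)))), -19), -1) = Pow(Add(Add(2394, Pow(Add(-4, 196), 2), Mul(-166, Add(-4, 196))), -19), -1) = Pow(Add(Add(2394, Pow(192, 2), Mul(-166, 192)), -19), -1) = Pow(Add(Add(2394, 36864, -31872), -19), -1) = Pow(Add(7386, -19), -1) = Pow(7367, -1) = Rational(1, 7367)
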